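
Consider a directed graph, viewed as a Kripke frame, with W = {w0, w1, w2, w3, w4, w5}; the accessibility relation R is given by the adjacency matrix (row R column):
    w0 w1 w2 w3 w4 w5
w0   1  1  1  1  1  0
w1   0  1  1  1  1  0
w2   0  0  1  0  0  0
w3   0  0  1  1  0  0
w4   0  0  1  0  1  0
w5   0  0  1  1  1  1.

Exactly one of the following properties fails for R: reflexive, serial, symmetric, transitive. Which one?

symmetric

Reflexive: yes — every world is R-related to itself.
Serial: yes — every world has a successor (e.g. w0 R w0).
Symmetric: no — w0 R w1 but not w1 R w0.
Transitive: yes — every two-step R-path is closed by a direct edge.
Only symmetric fails.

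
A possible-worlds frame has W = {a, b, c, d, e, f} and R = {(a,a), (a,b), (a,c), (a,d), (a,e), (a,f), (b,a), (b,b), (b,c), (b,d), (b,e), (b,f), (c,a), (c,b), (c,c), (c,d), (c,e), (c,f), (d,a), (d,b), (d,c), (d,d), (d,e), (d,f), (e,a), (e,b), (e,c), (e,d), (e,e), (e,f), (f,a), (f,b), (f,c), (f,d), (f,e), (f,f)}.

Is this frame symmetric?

Yes

Symmetric: yes — every pair in R has its reverse in R.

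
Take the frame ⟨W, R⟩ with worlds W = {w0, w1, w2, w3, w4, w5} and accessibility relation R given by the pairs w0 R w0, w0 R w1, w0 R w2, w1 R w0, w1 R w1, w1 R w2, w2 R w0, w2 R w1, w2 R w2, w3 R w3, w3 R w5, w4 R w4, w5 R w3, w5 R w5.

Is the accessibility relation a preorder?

Reflexive: yes — every world is R-related to itself.
Transitive: yes — every two-step R-path is closed by a direct edge.
So R is a preorder.

Yes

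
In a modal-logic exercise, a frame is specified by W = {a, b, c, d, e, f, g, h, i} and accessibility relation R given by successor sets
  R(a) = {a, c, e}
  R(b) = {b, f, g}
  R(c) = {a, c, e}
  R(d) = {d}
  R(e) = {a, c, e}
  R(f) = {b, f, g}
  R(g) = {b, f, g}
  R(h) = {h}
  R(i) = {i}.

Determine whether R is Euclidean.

Yes

Euclidean: yes — any two successors of a common world are R-related.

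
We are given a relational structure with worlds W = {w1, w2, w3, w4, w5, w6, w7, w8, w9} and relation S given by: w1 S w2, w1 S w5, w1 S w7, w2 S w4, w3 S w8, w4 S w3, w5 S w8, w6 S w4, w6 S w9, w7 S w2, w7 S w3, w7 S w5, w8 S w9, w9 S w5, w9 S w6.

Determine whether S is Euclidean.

Euclidean: no — w1 S w2 and w1 S w5, but not w2 S w5.

No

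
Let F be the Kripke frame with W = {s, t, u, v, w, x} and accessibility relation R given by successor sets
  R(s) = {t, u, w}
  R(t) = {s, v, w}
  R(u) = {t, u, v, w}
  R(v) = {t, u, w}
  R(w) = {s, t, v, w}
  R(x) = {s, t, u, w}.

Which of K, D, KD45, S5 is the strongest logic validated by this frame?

Serial (axiom D): yes — every world has a successor (e.g. s R t).
Euclidean (axiom 5): no — s R t and s R u, but not t R u.
Transitive (axiom 4): no — s R t and t R v, but not s R v.
Reflexive (axiom T): no — s is not related to itself.
So F validates K, D; KD45 would additionally require R to be Euclidean and transitive. The strongest is D.

D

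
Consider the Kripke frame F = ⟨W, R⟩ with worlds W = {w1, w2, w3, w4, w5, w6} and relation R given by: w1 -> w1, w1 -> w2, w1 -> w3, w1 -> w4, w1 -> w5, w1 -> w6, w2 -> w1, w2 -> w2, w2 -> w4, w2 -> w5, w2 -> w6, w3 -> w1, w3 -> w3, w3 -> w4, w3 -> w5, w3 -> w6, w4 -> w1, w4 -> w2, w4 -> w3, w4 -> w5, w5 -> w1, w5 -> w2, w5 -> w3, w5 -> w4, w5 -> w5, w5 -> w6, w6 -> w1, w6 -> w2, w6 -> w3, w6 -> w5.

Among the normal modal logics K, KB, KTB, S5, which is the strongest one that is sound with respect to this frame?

Symmetric (axiom B): yes — every pair in R has its reverse in R.
Reflexive (axiom T): no — w4 is not related to itself.
Euclidean (axiom 5): no — w1 R w2 and w1 R w3, but not w2 R w3.
So F validates K, KB; KTB would additionally require R to be reflexive. The strongest is KB.

KB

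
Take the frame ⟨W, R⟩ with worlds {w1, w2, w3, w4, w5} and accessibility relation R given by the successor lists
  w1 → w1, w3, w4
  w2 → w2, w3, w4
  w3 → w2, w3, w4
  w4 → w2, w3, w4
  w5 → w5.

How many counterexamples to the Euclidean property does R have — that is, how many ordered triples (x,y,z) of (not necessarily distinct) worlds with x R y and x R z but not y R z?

Enumerating: (w1,w3,w1), (w1,w4,w1).

2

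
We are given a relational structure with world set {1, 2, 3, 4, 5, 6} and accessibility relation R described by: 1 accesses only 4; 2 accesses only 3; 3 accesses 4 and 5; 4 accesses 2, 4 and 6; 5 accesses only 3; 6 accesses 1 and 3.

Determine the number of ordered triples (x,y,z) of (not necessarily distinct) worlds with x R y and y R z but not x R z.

15

Enumerating: (1,4,2), (1,4,6), (2,3,4), (2,3,5), (3,4,2), (3,4,6), (3,5,3), (4,2,3), (4,6,1), (4,6,3), (5,3,4), (5,3,5), (6,1,4), (6,3,4), (6,3,5).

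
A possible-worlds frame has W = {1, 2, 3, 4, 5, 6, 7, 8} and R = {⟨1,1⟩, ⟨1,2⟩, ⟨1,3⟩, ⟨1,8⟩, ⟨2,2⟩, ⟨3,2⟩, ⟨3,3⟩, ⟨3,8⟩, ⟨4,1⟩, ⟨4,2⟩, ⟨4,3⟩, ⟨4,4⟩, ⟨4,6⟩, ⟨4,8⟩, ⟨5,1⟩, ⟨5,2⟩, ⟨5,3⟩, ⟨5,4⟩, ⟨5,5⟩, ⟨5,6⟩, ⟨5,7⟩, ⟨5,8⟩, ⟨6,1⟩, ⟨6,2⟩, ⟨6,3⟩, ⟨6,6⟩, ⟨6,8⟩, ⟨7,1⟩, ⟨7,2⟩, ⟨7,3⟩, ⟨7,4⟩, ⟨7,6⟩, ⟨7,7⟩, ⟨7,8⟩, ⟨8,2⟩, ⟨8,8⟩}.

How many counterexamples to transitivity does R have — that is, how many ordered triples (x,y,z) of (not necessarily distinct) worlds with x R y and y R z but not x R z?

R is transitive; there are no such tuples.

0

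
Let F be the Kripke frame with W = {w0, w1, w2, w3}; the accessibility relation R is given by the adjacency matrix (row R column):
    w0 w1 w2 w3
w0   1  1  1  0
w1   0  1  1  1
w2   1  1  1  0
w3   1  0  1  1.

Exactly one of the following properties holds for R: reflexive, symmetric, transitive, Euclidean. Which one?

Reflexive: yes — every world is R-related to itself.
Symmetric: no — w0 R w1 but not w1 R w0.
Transitive: no — w0 R w1 and w1 R w3, but not w0 R w3.
Euclidean: no — w1 R w2 and w1 R w3, but not w2 R w3.
Only reflexive holds.

reflexive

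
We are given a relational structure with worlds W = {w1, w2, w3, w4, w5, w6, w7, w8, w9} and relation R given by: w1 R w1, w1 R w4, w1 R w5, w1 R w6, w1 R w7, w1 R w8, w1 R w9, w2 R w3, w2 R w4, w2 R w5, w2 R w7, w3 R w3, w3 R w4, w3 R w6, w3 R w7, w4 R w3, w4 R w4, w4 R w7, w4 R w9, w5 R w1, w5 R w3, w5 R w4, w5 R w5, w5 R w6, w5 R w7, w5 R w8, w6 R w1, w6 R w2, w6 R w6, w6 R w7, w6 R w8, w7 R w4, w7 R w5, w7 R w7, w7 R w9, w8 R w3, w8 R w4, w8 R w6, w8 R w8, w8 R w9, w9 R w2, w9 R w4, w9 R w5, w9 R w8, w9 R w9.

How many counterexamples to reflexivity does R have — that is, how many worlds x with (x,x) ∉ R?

Enumerating: w2.

1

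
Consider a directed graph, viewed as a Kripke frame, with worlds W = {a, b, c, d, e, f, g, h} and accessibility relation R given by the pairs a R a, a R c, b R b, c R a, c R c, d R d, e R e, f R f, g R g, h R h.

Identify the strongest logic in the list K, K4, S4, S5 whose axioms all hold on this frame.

Transitive (axiom 4): yes — every two-step R-path is closed by a direct edge.
Reflexive (axiom T): yes — every world is R-related to itself.
Euclidean (axiom 5): yes — any two successors of a common world are R-related.
So F validates K, K4, S4, S5. The strongest is S5.

S5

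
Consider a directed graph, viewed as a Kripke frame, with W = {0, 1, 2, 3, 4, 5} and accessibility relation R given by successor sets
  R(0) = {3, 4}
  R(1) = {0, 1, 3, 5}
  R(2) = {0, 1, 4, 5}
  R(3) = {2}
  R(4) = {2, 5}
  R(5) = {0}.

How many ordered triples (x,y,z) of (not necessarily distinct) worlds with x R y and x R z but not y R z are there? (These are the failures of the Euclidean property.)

Enumerating: (0,3,3), (0,3,4), (0,4,3), (0,4,4), (1,0,0), (1,0,1), (1,0,5), (1,3,0), (1,3,1), (1,3,3), (1,3,5), (1,5,1), … and 17 more.
Total: 29.

29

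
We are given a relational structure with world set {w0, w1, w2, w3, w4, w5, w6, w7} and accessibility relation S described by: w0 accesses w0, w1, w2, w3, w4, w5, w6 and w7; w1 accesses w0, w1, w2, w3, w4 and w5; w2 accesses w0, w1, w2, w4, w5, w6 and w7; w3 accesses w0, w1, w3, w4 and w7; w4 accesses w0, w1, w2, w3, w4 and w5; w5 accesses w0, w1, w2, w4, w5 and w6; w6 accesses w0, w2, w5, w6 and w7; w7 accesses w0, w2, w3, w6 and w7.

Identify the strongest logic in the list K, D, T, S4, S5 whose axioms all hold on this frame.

Serial (axiom D): yes — every world has a successor (e.g. w0 S w0).
Reflexive (axiom T): yes — every world is S-related to itself.
Transitive (axiom 4): no — w1 S w0 and w0 S w6, but not w1 S w6.
Euclidean (axiom 5): no — w0 S w1 and w0 S w6, but not w1 S w6.
So F validates K, D, T; S4 would additionally require S to be transitive. The strongest is T.

T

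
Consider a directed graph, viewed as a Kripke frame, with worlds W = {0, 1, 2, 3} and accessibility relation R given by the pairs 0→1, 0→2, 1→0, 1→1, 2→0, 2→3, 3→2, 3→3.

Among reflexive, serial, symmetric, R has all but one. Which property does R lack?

reflexive

Reflexive: no — 0 is not related to itself.
Serial: yes — every world has a successor (e.g. 0 R 1).
Symmetric: yes — every pair in R has its reverse in R.
Only reflexive fails.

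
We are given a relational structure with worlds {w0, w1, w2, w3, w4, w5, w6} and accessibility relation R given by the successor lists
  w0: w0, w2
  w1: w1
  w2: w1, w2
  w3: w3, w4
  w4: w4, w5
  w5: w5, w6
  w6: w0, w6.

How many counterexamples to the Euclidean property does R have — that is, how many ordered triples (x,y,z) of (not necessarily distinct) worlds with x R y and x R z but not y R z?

6

Enumerating: (w0,w2,w0), (w2,w1,w2), (w3,w4,w3), (w4,w5,w4), (w5,w6,w5), (w6,w0,w6).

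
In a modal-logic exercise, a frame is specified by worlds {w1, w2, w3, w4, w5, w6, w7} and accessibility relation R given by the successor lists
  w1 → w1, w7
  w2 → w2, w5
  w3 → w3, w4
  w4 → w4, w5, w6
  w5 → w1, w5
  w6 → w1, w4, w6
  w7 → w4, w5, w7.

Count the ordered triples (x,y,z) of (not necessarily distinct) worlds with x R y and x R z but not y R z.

Enumerating: (w1,w7,w1), (w2,w5,w2), (w3,w4,w3), (w4,w5,w4), (w4,w5,w6), (w4,w6,w5), (w5,w1,w5), (w6,w1,w4), (w6,w1,w6), (w6,w4,w1), (w7,w4,w7), (w7,w5,w4), (w7,w5,w7).

13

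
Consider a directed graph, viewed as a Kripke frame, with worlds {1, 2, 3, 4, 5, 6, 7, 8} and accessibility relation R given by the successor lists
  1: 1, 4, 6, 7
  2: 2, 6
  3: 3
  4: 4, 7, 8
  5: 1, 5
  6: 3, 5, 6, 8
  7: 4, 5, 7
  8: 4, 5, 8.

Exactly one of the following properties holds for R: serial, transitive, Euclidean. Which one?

serial

Serial: yes — every world has a successor (e.g. 1 R 1).
Transitive: no — 1 R 4 and 4 R 8, but not 1 R 8.
Euclidean: no — 1 R 4 and 1 R 6, but not 4 R 6.
Only serial holds.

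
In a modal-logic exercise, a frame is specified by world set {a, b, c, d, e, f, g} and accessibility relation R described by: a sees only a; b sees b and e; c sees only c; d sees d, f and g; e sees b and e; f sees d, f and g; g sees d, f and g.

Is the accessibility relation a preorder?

Yes

Reflexive: yes — every world is R-related to itself.
Transitive: yes — every two-step R-path is closed by a direct edge.
So R is a preorder.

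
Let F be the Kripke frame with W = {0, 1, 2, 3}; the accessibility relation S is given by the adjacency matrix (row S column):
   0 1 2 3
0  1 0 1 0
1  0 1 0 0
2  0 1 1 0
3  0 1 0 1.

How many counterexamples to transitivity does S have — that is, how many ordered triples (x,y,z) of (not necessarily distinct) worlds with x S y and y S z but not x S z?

1

Enumerating: (0,2,1).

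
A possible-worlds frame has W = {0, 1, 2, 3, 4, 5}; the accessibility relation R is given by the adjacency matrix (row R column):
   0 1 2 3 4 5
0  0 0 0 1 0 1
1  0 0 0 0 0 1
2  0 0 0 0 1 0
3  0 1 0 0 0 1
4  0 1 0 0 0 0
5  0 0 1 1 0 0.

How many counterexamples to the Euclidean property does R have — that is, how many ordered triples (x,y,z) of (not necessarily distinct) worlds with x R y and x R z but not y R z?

Enumerating: (0,3,3), (0,5,5), (1,5,5), (2,4,4), (3,1,1), (3,5,1), (3,5,5), (4,1,1), (5,2,2), (5,2,3), (5,3,2), (5,3,3).

12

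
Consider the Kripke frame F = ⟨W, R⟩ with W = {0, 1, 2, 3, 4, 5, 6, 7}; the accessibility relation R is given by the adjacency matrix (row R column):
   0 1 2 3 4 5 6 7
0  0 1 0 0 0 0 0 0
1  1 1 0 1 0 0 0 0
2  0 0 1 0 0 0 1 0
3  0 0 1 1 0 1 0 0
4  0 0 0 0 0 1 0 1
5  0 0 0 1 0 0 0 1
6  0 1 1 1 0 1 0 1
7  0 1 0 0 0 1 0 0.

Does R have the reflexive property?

Reflexive: no — 0 is not related to itself.

No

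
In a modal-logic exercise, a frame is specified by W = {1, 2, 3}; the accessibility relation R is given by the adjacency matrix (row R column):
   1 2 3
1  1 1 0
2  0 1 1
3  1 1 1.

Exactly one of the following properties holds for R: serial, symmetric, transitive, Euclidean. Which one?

Serial: yes — every world has a successor (e.g. 1 R 1).
Symmetric: no — 1 R 2 but not 2 R 1.
Transitive: no — 1 R 2 and 2 R 3, but not 1 R 3.
Euclidean: no — 3 R 2 and 3 R 1, but not 2 R 1.
Only serial holds.

serial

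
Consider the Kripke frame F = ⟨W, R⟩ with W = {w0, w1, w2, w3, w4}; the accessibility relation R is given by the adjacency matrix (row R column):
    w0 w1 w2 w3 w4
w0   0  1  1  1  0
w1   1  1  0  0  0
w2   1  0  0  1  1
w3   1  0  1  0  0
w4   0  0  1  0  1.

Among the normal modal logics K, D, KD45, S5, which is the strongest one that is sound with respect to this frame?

Serial (axiom D): yes — every world has a successor (e.g. w0 R w1).
Euclidean (axiom 5): no — w0 R w1 and w0 R w2, but not w1 R w2.
Transitive (axiom 4): no — w0 R w2 and w2 R w4, but not w0 R w4.
Reflexive (axiom T): no — w0 is not related to itself.
So F validates K, D; KD45 would additionally require R to be Euclidean and transitive. The strongest is D.

D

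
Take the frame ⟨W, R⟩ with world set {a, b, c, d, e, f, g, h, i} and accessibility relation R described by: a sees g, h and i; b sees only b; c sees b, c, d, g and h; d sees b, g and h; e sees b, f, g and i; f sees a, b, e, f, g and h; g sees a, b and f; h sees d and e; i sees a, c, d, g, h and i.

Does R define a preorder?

Reflexive: no — a is not related to itself.
Transitive: no — a R g and g R b, but not a R b.
So R is not a preorder.

No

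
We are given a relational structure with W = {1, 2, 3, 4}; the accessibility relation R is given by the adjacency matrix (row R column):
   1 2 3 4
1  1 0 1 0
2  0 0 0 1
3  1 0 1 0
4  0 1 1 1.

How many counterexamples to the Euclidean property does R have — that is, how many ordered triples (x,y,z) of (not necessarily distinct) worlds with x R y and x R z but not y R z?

Enumerating: (4,2,2), (4,2,3), (4,3,2), (4,3,4).

4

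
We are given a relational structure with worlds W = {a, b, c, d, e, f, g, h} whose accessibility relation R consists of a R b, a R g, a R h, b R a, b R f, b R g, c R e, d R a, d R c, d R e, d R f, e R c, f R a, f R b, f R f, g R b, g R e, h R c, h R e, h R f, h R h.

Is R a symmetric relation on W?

No

Symmetric: no — a R g but not g R a.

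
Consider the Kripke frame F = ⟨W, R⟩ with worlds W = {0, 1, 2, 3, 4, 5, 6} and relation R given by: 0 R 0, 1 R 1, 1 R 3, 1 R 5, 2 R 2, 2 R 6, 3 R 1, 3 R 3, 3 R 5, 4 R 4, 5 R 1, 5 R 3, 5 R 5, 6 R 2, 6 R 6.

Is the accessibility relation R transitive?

Transitive: yes — every two-step R-path is closed by a direct edge.

Yes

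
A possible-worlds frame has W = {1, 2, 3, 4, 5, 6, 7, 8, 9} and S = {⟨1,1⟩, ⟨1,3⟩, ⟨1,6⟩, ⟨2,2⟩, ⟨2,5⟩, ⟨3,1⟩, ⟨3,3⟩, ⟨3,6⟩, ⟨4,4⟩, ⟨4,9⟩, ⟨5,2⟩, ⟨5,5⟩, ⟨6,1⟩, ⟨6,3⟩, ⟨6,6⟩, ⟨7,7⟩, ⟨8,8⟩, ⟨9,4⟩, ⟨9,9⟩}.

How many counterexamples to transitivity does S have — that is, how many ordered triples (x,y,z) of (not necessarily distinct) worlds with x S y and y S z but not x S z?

S is transitive; there are no such tuples.

0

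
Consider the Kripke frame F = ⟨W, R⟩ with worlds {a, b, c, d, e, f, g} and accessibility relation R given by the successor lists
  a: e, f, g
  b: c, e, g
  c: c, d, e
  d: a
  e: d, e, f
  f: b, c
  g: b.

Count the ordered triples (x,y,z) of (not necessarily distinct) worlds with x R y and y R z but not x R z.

Enumerating: (a,e,d), (a,f,b), (a,f,c), (a,g,b), (b,c,d), (b,e,d), (b,e,f), (b,g,b), (c,d,a), (c,e,f), (d,a,e), (d,a,f), … and 11 more.
Total: 23.

23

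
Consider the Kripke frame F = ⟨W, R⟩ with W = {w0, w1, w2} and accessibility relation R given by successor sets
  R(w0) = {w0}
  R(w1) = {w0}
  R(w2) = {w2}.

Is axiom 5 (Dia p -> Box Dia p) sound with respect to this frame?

The schema 5 characterises exactly the Euclidean frames.
Euclidean: yes — any two successors of a common world are R-related.

Yes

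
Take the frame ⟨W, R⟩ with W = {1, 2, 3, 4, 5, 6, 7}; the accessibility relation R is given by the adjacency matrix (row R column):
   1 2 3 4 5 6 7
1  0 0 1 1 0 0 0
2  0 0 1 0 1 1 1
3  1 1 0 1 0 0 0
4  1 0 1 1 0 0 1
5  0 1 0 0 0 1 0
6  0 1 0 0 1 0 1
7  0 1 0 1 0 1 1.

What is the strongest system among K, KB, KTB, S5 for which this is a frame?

KB

Symmetric (axiom B): yes — every pair in R has its reverse in R.
Reflexive (axiom T): no — 1 is not related to itself.
Euclidean (axiom 5): no — 2 R 3 and 2 R 5, but not 3 R 5.
So F validates K, KB; KTB would additionally require R to be reflexive. The strongest is KB.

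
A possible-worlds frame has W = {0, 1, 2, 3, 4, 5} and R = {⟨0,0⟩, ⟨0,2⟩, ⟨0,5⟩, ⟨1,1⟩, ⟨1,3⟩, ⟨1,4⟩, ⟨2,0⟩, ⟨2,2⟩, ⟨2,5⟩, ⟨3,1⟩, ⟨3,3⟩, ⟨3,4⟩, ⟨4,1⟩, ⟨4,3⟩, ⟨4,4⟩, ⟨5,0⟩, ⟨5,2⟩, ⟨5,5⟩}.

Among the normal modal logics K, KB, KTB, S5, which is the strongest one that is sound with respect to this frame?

Symmetric (axiom B): yes — every pair in R has its reverse in R.
Reflexive (axiom T): yes — every world is R-related to itself.
Euclidean (axiom 5): yes — any two successors of a common world are R-related.
So F validates K, KB, KTB, S5. The strongest is S5.

S5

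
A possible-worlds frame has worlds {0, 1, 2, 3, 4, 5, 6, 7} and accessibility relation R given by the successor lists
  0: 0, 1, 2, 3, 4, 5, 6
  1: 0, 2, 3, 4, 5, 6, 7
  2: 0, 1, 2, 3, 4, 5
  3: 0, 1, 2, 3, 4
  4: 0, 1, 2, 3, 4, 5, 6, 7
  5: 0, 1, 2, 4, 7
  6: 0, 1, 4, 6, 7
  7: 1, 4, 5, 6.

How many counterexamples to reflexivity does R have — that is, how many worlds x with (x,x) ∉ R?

3

Enumerating: 1, 5, 7.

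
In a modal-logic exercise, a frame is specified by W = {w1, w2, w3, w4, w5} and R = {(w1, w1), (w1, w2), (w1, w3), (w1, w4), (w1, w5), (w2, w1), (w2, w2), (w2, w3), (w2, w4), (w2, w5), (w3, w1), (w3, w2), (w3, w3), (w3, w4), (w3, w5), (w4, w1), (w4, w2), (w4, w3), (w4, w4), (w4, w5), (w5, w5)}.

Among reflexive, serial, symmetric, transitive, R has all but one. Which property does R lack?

symmetric

Reflexive: yes — every world is R-related to itself.
Serial: yes — every world has a successor (e.g. w1 R w1).
Symmetric: no — w1 R w5 but not w5 R w1.
Transitive: yes — every two-step R-path is closed by a direct edge.
Only symmetric fails.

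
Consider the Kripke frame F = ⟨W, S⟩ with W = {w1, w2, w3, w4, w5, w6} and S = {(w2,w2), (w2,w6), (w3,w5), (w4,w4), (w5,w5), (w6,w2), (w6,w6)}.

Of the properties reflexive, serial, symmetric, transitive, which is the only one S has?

Reflexive: no — w1 is not related to itself.
Serial: no — w1 has no S-successor.
Symmetric: no — w3 S w5 but not w5 S w3.
Transitive: yes — every two-step S-path is closed by a direct edge.
Only transitive holds.

transitive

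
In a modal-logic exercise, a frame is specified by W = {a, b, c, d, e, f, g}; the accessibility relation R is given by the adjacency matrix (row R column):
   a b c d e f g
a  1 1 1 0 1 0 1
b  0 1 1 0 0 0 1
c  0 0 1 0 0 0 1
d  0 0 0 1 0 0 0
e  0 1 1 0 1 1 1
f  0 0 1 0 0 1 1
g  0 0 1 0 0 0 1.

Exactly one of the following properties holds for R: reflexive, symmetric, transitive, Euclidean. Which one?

reflexive

Reflexive: yes — every world is R-related to itself.
Symmetric: no — a R b but not b R a.
Transitive: no — a R e and e R f, but not a R f.
Euclidean: no — a R b and a R e, but not b R e.
Only reflexive holds.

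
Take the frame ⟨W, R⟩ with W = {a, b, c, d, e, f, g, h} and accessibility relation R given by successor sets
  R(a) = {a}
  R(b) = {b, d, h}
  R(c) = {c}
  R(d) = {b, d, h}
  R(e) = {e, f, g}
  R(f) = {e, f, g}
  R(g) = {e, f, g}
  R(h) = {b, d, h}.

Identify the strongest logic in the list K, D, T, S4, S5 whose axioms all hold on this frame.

Serial (axiom D): yes — every world has a successor (e.g. a R a).
Reflexive (axiom T): yes — every world is R-related to itself.
Transitive (axiom 4): yes — every two-step R-path is closed by a direct edge.
Euclidean (axiom 5): yes — any two successors of a common world are R-related.
So F validates K, D, T, S4, S5. The strongest is S5.

S5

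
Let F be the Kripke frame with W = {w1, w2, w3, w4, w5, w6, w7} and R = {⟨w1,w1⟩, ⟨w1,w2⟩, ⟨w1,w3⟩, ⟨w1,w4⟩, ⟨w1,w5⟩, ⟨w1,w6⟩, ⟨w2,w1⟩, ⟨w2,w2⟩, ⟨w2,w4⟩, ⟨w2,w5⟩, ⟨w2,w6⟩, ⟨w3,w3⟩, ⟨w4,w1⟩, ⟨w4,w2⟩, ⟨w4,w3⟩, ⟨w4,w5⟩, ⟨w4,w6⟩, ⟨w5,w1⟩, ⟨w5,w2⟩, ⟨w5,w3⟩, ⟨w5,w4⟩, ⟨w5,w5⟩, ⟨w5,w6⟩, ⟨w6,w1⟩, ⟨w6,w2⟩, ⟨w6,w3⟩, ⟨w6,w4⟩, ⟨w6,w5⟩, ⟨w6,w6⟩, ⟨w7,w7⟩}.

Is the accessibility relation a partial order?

Reflexive: no — w4 is not related to itself.
Transitive: no — w2 R w1 and w1 R w3, but not w2 R w3.
Antisymmetric: no — w1 R w2 and w2 R w1 with w1 ≠ w2.
So R is not a partial order.

No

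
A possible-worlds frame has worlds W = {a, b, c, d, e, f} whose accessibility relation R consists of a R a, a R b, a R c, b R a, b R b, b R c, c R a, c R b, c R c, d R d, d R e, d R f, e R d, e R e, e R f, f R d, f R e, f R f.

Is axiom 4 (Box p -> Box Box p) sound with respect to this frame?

Yes

By correspondence theory, 4 is valid on a frame iff R is transitive.
Transitive: yes — every two-step R-path is closed by a direct edge.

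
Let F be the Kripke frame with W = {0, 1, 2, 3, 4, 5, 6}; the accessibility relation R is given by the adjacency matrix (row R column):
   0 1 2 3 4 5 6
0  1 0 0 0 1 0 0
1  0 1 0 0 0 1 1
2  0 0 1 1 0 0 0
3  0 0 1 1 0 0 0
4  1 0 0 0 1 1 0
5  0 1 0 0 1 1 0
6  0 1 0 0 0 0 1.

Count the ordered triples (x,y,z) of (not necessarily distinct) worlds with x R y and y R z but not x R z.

Enumerating: (0,4,5), (1,5,4), (4,5,1), (5,1,6), (5,4,0), (6,1,5).

6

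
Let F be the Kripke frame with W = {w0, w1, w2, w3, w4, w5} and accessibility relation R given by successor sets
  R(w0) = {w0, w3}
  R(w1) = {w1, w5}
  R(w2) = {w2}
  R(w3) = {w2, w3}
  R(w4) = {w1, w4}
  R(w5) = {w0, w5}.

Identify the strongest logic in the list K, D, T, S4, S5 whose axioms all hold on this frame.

Serial (axiom D): yes — every world has a successor (e.g. w0 R w0).
Reflexive (axiom T): yes — every world is R-related to itself.
Transitive (axiom 4): no — w0 R w3 and w3 R w2, but not w0 R w2.
Euclidean (axiom 5): no — w0 R w3 and w0 R w0, but not w3 R w0.
So F validates K, D, T; S4 would additionally require R to be transitive. The strongest is T.

T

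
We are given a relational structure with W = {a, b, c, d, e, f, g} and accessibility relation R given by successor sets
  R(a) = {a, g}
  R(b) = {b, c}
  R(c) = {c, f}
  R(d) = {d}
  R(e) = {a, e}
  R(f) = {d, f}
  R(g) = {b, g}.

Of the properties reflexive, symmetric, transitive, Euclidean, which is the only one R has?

Reflexive: yes — every world is R-related to itself.
Symmetric: no — a R g but not g R a.
Transitive: no — a R g and g R b, but not a R b.
Euclidean: no — a R g and a R a, but not g R a.
Only reflexive holds.

reflexive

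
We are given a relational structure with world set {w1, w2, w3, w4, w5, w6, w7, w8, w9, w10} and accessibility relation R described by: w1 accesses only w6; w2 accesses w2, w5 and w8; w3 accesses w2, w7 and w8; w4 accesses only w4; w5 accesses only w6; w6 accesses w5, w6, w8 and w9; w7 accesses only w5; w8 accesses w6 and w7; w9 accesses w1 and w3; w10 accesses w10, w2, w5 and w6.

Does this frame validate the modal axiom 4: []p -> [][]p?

By correspondence theory, 4 is valid on a frame iff R is transitive.
Transitive: no — w1 R w6 and w6 R w5, but not w1 R w5.

No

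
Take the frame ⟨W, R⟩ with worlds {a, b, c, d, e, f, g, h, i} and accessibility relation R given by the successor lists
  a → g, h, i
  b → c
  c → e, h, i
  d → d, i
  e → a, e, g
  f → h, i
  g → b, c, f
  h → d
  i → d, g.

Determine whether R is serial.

Yes

Serial: yes — every world has a successor (e.g. a R g).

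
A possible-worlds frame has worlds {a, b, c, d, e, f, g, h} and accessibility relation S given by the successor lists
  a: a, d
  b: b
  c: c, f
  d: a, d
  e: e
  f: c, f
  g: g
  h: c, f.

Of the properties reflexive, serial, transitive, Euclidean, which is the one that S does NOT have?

Reflexive: no — h is not related to itself.
Serial: yes — every world has a successor (e.g. a S a).
Transitive: yes — every two-step S-path is closed by a direct edge.
Euclidean: yes — any two successors of a common world are S-related.
Only reflexive fails.

reflexive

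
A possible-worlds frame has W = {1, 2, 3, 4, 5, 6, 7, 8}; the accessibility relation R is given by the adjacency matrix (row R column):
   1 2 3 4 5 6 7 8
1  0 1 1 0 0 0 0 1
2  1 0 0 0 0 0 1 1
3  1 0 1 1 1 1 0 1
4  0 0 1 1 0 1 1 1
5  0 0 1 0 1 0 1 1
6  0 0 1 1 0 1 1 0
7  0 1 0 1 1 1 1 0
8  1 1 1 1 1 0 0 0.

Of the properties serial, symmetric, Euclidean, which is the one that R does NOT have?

Serial: yes — every world has a successor (e.g. 1 R 2).
Symmetric: yes — every pair in R has its reverse in R.
Euclidean: no — 1 R 2 and 1 R 3, but not 2 R 3.
Only Euclidean fails.

Euclidean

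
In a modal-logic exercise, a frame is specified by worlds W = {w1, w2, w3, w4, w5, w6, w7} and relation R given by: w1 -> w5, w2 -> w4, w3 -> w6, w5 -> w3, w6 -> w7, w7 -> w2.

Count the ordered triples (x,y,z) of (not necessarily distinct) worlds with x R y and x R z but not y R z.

Enumerating: (w1,w5,w5), (w2,w4,w4), (w3,w6,w6), (w5,w3,w3), (w6,w7,w7), (w7,w2,w2).

6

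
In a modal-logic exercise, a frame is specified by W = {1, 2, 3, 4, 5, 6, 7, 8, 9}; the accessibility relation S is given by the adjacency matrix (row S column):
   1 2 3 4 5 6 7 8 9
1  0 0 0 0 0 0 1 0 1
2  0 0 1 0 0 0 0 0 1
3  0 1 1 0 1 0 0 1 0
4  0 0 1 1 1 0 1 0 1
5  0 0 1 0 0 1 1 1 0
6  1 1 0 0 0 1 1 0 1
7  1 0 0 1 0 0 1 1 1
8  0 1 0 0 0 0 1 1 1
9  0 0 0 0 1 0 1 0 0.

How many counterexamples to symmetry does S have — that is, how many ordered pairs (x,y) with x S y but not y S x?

16

Enumerating: (1,9), (2,9), (3,8), (4,3), (4,5), (4,9), (5,6), (5,7), (5,8), (6,1), (6,2), (6,7), (6,9), (8,2), (8,9), (9,5).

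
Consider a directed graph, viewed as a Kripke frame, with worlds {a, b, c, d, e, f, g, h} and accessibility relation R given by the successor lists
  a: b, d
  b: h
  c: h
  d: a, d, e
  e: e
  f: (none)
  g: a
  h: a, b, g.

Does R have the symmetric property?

No

Symmetric: no — a R b but not b R a.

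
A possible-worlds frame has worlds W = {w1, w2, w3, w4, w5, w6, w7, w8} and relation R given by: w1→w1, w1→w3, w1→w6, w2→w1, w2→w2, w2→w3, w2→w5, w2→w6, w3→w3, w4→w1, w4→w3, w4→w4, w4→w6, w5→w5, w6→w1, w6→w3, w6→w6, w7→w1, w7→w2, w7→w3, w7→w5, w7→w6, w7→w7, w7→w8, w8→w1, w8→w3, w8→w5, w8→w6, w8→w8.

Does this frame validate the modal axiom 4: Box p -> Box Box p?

Axiom 4 corresponds to the accessibility relation being transitive.
Transitive: yes — every two-step R-path is closed by a direct edge.

Yes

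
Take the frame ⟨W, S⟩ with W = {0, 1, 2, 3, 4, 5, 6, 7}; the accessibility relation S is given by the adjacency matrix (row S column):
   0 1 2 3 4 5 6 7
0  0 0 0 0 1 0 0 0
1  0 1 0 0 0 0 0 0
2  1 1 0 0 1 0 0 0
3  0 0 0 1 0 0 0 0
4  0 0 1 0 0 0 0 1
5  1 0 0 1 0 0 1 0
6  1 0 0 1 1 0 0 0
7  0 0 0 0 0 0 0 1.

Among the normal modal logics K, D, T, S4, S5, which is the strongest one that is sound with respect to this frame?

D

Serial (axiom D): yes — every world has a successor (e.g. 0 S 4).
Reflexive (axiom T): no — 0 is not related to itself.
Transitive (axiom 4): no — 0 S 4 and 4 S 2, but not 0 S 2.
Euclidean (axiom 5): no — 2 S 0 and 2 S 1, but not 0 S 1.
So F validates K, D; T would additionally require S to be reflexive. The strongest is D.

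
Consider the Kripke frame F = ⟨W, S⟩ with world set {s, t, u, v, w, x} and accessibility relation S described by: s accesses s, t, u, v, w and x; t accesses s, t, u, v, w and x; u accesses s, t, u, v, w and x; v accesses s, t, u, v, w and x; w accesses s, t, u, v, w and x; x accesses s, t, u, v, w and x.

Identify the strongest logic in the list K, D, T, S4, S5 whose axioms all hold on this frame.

S5

Serial (axiom D): yes — every world has a successor (e.g. s S s).
Reflexive (axiom T): yes — every world is S-related to itself.
Transitive (axiom 4): yes — every two-step S-path is closed by a direct edge.
Euclidean (axiom 5): yes — any two successors of a common world are S-related.
So F validates K, D, T, S4, S5. The strongest is S5.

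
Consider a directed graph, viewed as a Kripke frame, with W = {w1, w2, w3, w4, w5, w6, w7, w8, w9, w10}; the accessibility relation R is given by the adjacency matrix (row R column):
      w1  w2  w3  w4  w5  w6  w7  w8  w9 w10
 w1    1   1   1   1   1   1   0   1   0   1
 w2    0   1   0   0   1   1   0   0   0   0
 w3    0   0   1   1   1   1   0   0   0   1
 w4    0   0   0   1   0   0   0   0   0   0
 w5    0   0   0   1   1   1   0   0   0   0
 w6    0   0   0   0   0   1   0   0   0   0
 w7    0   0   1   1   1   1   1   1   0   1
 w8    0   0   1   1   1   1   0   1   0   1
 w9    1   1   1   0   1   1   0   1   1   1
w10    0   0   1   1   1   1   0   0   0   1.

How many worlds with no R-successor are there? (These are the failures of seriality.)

R is serial; there are no such worlds.

0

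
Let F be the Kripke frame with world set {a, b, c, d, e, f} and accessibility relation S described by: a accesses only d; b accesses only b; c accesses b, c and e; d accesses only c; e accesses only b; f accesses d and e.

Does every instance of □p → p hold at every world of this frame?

By correspondence theory, T is valid on a frame iff S is reflexive.
Reflexive: no — a is not related to itself.

No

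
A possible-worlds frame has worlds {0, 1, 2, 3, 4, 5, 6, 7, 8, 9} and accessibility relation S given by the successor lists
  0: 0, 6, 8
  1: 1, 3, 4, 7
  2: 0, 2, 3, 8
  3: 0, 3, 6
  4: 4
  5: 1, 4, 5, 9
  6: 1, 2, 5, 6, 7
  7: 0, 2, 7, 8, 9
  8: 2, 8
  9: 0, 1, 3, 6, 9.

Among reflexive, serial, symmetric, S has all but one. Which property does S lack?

Reflexive: yes — every world is S-related to itself.
Serial: yes — every world has a successor (e.g. 0 S 0).
Symmetric: no — 0 S 6 but not 6 S 0.
Only symmetric fails.

symmetric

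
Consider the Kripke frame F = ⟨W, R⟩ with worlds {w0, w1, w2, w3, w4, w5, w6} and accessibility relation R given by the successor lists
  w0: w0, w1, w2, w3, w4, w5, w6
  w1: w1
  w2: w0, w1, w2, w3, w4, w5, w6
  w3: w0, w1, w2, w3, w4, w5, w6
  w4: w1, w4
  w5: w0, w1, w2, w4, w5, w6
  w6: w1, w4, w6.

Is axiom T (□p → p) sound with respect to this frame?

Yes

The schema T characterises exactly the reflexive frames.
Reflexive: yes — every world is R-related to itself.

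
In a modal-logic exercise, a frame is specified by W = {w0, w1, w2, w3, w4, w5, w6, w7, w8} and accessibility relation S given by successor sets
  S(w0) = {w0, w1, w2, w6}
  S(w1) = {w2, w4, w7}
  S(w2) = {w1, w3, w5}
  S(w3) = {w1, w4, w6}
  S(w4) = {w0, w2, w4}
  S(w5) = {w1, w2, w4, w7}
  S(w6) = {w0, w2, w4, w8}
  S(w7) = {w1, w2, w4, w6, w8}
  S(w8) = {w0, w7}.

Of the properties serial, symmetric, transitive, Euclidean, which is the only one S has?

serial

Serial: yes — every world has a successor (e.g. w0 S w0).
Symmetric: no — w0 S w1 but not w1 S w0.
Transitive: no — w0 S w1 and w1 S w4, but not w0 S w4.
Euclidean: no — w0 S w1 and w0 S w6, but not w1 S w6.
Only serial holds.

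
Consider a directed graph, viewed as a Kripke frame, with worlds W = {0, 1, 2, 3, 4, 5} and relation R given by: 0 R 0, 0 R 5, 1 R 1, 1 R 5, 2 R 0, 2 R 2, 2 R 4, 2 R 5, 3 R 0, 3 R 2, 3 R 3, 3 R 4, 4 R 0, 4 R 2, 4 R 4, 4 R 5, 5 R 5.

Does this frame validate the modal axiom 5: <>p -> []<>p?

By correspondence theory, 5 is valid on a frame iff R is Euclidean.
Euclidean: no — 2 R 0 and 2 R 4, but not 0 R 4.

No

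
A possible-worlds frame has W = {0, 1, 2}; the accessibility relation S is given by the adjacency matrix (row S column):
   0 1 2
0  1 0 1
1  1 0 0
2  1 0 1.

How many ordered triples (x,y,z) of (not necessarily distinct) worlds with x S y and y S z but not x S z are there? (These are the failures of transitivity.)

1

Enumerating: (1,0,2).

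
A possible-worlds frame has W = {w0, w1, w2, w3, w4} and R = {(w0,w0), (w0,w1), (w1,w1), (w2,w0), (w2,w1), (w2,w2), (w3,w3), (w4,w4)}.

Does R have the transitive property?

Transitive: yes — every two-step R-path is closed by a direct edge.

Yes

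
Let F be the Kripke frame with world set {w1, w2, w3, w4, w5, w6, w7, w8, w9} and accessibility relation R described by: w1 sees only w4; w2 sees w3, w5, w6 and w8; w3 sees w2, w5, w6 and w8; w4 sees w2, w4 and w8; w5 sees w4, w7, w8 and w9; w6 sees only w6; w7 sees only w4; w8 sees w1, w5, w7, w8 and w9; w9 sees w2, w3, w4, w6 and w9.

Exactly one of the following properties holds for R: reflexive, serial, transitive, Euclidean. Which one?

serial

Reflexive: no — w1 is not related to itself.
Serial: yes — every world has a successor (e.g. w1 R w4).
Transitive: no — w1 R w4 and w4 R w2, but not w1 R w2.
Euclidean: no — w2 R w5 and w2 R w3, but not w5 R w3.
Only serial holds.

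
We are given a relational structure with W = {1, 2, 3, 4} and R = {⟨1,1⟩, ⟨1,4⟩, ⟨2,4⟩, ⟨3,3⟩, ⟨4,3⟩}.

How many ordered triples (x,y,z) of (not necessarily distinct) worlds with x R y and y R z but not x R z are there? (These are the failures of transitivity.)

2

Enumerating: (1,4,3), (2,4,3).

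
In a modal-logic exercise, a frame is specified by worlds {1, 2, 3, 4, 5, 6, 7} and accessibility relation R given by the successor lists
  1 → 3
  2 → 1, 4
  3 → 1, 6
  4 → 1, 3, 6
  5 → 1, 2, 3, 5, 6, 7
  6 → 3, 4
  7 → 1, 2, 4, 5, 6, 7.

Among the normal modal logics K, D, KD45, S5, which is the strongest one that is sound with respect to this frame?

Serial (axiom D): yes — every world has a successor (e.g. 1 R 3).
Euclidean (axiom 5): no — 2 R 1 and 2 R 4, but not 1 R 4.
Transitive (axiom 4): no — 1 R 3 and 3 R 6, but not 1 R 6.
Reflexive (axiom T): no — 1 is not related to itself.
So F validates K, D; KD45 would additionally require R to be Euclidean and transitive. The strongest is D.

D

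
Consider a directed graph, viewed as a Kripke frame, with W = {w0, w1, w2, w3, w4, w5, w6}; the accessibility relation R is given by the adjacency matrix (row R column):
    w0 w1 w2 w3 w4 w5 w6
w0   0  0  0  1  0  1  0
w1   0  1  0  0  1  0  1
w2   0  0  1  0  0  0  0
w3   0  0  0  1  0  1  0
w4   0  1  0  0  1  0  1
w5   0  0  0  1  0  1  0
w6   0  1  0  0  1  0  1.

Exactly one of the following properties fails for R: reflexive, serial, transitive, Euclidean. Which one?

reflexive

Reflexive: no — w0 is not related to itself.
Serial: yes — every world has a successor (e.g. w0 R w3).
Transitive: yes — every two-step R-path is closed by a direct edge.
Euclidean: yes — any two successors of a common world are R-related.
Only reflexive fails.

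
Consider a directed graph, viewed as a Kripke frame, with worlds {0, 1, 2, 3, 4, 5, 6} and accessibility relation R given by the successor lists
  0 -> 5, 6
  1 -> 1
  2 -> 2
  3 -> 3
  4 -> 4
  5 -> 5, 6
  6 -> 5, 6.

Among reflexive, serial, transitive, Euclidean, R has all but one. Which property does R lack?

Reflexive: no — 0 is not related to itself.
Serial: yes — every world has a successor (e.g. 0 R 5).
Transitive: yes — every two-step R-path is closed by a direct edge.
Euclidean: yes — any two successors of a common world are R-related.
Only reflexive fails.

reflexive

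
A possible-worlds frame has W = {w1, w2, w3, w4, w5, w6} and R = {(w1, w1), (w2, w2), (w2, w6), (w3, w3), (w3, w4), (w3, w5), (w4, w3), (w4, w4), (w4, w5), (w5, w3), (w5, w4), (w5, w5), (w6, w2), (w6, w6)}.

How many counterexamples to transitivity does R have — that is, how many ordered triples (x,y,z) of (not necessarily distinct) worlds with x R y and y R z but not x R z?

0

R is transitive; there are no such tuples.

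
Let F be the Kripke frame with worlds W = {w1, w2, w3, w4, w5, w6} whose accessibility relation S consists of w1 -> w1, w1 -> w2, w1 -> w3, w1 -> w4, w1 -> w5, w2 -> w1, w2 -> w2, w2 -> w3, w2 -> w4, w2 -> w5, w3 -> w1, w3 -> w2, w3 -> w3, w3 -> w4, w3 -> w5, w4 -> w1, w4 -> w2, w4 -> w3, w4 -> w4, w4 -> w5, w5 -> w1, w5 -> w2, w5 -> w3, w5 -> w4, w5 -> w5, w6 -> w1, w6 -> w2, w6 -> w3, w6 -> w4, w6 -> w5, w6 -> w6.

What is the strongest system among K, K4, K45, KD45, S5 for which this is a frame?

K4

Transitive (axiom 4): yes — every two-step S-path is closed by a direct edge.
Euclidean (axiom 5): no — w6 S w1 and w6 S w6, but not w1 S w6.
Serial (axiom D): yes — every world has a successor (e.g. w1 S w1).
Reflexive (axiom T): yes — every world is S-related to itself.
So F validates K, K4; K45 would additionally require S to be Euclidean. The strongest is K4.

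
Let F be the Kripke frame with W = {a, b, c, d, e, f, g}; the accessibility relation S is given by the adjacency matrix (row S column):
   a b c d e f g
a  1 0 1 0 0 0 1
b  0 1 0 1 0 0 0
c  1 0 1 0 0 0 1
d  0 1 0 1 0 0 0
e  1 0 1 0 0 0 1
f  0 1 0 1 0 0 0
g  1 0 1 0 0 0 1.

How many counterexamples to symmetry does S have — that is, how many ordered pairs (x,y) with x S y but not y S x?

Enumerating: (e,a), (e,c), (e,g), (f,b), (f,d).

5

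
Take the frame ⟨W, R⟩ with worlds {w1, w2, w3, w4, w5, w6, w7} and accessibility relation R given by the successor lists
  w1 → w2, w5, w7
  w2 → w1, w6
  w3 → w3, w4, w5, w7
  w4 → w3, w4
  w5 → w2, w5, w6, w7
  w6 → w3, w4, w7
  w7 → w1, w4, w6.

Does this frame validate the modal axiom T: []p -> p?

No

Axiom T corresponds to the accessibility relation being reflexive.
Reflexive: no — w1 is not related to itself.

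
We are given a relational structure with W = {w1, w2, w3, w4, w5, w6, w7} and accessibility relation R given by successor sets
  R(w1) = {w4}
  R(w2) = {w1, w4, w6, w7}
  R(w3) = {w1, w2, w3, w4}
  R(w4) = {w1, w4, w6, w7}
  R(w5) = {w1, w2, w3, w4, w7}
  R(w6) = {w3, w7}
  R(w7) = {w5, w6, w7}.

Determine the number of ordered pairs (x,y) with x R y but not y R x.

Enumerating: (w2,w1), (w2,w4), (w2,w6), (w2,w7), (w3,w1), (w3,w2), (w3,w4), (w4,w6), (w4,w7), (w5,w1), (w5,w2), (w5,w3), (w5,w4), (w6,w3).

14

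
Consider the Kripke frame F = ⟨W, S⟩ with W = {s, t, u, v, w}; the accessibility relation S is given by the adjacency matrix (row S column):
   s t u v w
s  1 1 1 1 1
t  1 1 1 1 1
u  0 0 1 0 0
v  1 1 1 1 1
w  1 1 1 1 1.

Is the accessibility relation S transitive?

Transitive: yes — every two-step S-path is closed by a direct edge.

Yes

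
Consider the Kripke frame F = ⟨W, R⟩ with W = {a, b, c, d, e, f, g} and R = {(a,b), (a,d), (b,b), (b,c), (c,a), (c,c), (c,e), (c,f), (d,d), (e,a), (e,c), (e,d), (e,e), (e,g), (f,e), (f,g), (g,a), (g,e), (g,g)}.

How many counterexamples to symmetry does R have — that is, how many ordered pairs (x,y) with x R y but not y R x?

Enumerating: (a,b), (a,d), (b,c), (c,a), (c,f), (e,a), (e,d), (f,e), (f,g), (g,a).

10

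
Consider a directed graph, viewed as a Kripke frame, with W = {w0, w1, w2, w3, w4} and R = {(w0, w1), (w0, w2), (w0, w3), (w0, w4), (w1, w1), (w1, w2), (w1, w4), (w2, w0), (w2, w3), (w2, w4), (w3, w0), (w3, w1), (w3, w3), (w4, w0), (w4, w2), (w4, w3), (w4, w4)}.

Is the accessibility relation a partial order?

No

Reflexive: no — w0 is not related to itself.
Transitive: no — w1 R w2 and w2 R w0, but not w1 R w0.
Antisymmetric: no — w0 R w2 and w2 R w0 with w0 ≠ w2.
So R is not a partial order.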